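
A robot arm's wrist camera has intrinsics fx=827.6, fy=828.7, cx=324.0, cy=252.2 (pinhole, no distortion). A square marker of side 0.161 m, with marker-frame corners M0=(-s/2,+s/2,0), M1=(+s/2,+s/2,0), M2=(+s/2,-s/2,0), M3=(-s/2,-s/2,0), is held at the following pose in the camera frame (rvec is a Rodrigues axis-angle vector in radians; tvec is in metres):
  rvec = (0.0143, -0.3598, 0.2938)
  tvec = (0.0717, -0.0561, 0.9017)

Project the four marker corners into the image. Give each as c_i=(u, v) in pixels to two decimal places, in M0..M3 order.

Intrinsics K: fx=827.6, fy=828.7, cx=324.0, cy=252.2
Marker side s = 0.161 m; corners in marker frame (Z=0):
  M0 = (-0.0805, +0.0805, 0)
  M1 = (+0.0805, +0.0805, 0)
  M2 = (+0.0805, -0.0805, 0)
  M3 = (-0.0805, -0.0805, 0)
rvec = (0.0143, -0.3598, 0.2938), |rvec| = θ = 0.46474 rad = 26.627°
Rodrigues: sinθ=0.44819, 1−cosθ=0.10606; R = I + sinθ·[k]× + (1−cosθ)·[k]×²:
    [+0.89404 -0.28586 -0.34492]
    [+0.28081 +0.95751 -0.06570]
    [+0.34905 -0.03812 +0.93633]
t = (0.0717, -0.0561, 0.9017) m
M0: Pc = R·M0+t = (-0.02328, -0.00163, +0.87053); u = 827.6·(-0.02328)/0.87053 + 324.0 = 301.8659, v = 828.7·(-0.00163)/0.87053 + 252.2 = 250.6525
M1: Pc = R·M1+t = (+0.12066, +0.04358, +0.92673); u = 827.6·(+0.12066)/0.92673 + 324.0 = 431.7517, v = 828.7·(+0.04358)/0.92673 + 252.2 = 291.1745
M2: Pc = R·M2+t = (+0.16668, -0.11057, +0.93287); u = 827.6·(+0.16668)/0.93287 + 324.0 = 471.8735, v = 828.7·(-0.11057)/0.93287 + 252.2 = 153.9727
M3: Pc = R·M3+t = (+0.02274, -0.15578, +0.87667); u = 827.6·(+0.02274)/0.87667 + 324.0 = 345.4689, v = 828.7·(-0.15578)/0.87667 + 252.2 = 104.9393

c0=(301.87, 250.65) c1=(431.75, 291.17) c2=(471.87, 153.97) c3=(345.47, 104.94)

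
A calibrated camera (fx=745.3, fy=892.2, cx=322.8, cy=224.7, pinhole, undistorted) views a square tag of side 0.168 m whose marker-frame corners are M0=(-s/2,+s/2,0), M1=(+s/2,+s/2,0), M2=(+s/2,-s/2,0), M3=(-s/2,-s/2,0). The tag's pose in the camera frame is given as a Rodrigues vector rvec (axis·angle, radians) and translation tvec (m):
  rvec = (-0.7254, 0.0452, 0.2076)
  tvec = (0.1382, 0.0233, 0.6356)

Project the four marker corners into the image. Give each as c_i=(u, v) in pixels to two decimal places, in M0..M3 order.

c0=(371.89, 330.52) c1=(588.00, 379.36) c2=(582.74, 194.05) c3=(400.68, 157.89)

Intrinsics K: fx=745.3, fy=892.2, cx=322.8, cy=224.7
Marker side s = 0.168 m; corners in marker frame (Z=0):
  M0 = (-0.0840, +0.0840, 0)
  M1 = (+0.0840, +0.0840, 0)
  M2 = (+0.0840, -0.0840, 0)
  M3 = (-0.0840, -0.0840, 0)
rvec = (-0.7254, 0.0452, 0.2076), |rvec| = θ = 0.75587 rad = 43.308°
Rodrigues: sinθ=0.68593, 1−cosθ=0.27233; R = I + sinθ·[k]× + (1−cosθ)·[k]×²:
    [+0.97848 -0.20402 -0.03076]
    [+0.17276 +0.72865 +0.66274]
    [-0.11280 -0.65380 +0.74821]
t = (0.1382, 0.0233, 0.6356) m
M0: Pc = R·M0+t = (+0.03887, +0.06999, +0.59016); u = 745.3·(+0.03887)/0.59016 + 322.8 = 371.8883, v = 892.2·(+0.06999)/0.59016 + 224.7 = 330.5178
M1: Pc = R·M1+t = (+0.20326, +0.09902, +0.57121); u = 745.3·(+0.20326)/0.57121 + 322.8 = 588.0040, v = 892.2·(+0.09902)/0.57121 + 224.7 = 379.3622
M2: Pc = R·M2+t = (+0.23753, -0.02339, +0.68104); u = 745.3·(+0.23753)/0.68104 + 322.8 = 582.7408, v = 892.2·(-0.02339)/0.68104 + 224.7 = 194.0522
M3: Pc = R·M3+t = (+0.07314, -0.05242, +0.69999); u = 745.3·(+0.07314)/0.69999 + 322.8 = 400.6789, v = 892.2·(-0.05242)/0.69999 + 224.7 = 157.8888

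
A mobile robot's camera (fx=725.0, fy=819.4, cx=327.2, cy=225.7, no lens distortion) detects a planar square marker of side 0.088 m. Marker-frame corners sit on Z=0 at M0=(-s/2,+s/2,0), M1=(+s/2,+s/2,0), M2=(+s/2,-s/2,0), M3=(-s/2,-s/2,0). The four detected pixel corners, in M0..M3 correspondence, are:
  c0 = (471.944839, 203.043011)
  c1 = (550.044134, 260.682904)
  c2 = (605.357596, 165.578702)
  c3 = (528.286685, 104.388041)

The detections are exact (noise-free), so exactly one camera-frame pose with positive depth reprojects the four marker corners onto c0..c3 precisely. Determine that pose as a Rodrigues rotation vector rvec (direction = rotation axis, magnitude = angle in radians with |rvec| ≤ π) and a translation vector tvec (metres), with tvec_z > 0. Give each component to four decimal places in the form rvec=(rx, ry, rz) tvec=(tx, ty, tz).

rvec=(0.1266, -0.2006, 0.5532) tvec=(0.1846, -0.0320, 0.6307)

Intrinsics K: fx=725.0, fy=819.4, cx=327.2, cy=225.7
Marker side s = 0.088 m; corners in marker frame (Z=0):
  M0 = (-0.0440, +0.0440, 0)
  M1 = (+0.0440, +0.0440, 0)
  M2 = (+0.0440, -0.0440, 0)
  M3 = (-0.0440, -0.0440, 0)
Detected image corners:
  c0 = (471.944839, 203.043011) px
  c1 = (550.044134, 260.682904) px
  c2 = (605.357596, 165.578702) px
  c3 = (528.286685, 104.388041) px
Planar DLT: solve 8×8 A·h = b for H (H[2,2]=1):
  H  [+1071.94337 -578.57651 +539.38391]
  H  [+739.84148 +1119.56195 +184.10510]
  H  [+0.35306 +0.10343 +1.00000]
B = K⁻¹H; ‖b₁‖=1.585569, ‖b₂‖=1.585569; λ = 2/(‖b₁‖+‖b₂‖) = 0.630688, sign → tz>0 ⇒ λ=+0.630688
r₁ = λ·B[:,0] = (+0.83201,+0.50812,+0.22267); r₂ = λ·B[:,1] = (-0.53275,+0.84375,+0.06523)
r₃ = r₁×r₂ = (-0.15474,-0.17290,+0.97271); SVD([r₁ r₂ r₃]) → R = UVᵀ:
  R  [+0.83201 -0.53275 -0.15474]
  R  [+0.50812 +0.84375 -0.17290]
  R  [+0.22267 +0.06523 +0.97271]
t = (+0.18458, -0.03202, +0.63069) m
tr R = 2.648468; θ = arccos((tr R − 1)/2) = 0.601948 rad = 34.489°
axis k = ((R−Rᵀ)₃₂, (R−Rᵀ)₁₃, (R−Rᵀ)₂₁) / (2 sinθ) = (+0.210271, -0.333252, +0.919092)
rvec = θ·k = (+0.126572, -0.200600, +0.553246)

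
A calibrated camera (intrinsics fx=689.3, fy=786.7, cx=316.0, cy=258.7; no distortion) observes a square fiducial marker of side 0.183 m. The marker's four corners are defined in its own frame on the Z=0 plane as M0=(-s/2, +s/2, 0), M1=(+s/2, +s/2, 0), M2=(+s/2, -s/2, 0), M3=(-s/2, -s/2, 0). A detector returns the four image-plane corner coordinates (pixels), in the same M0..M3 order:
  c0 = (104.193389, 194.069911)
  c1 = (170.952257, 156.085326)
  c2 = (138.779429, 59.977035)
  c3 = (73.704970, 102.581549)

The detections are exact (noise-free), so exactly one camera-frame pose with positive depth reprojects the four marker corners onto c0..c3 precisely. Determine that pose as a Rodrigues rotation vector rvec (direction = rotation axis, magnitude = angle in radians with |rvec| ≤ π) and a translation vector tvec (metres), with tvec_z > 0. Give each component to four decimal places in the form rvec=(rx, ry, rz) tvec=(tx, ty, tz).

rvec=(0.0601, 0.3996, -0.3648) tvec=(-0.4043, -0.2364, 1.4298)

Intrinsics K: fx=689.3, fy=786.7, cx=316.0, cy=258.7
Marker side s = 0.183 m; corners in marker frame (Z=0):
  M0 = (-0.0915, +0.0915, 0)
  M1 = (+0.0915, +0.0915, 0)
  M2 = (+0.0915, -0.0915, 0)
  M3 = (-0.0915, -0.0915, 0)
Detected image corners:
  c0 = (104.193389, 194.069911) px
  c1 = (170.952257, 156.085326) px
  c2 = (138.779429, 59.977035) px
  c3 = (73.704970, 102.581549) px
Planar DLT: solve 8×8 A·h = b for H (H[2,2]=1):
  H  [+326.87598 +169.90501 +121.06931]
  H  [-255.23430 +510.99701 +128.64059]
  H  [-0.27332 -0.00972 +1.00000]
B = K⁻¹H; ‖b₁‖=0.699387, ‖b₂‖=0.699387; λ = 2/(‖b₁‖+‖b₂‖) = 1.429823, sign → tz>0 ⇒ λ=+1.429823
r₁ = λ·B[:,0] = (+0.85720,-0.33537,-0.39081); r₂ = λ·B[:,1] = (+0.35881,+0.93331,-0.01390)
r₃ = r₁×r₂ = (+0.36940,-0.12831,+0.92037); SVD([r₁ r₂ r₃]) → R = UVᵀ:
  R  [+0.85720 +0.35881 +0.36940]
  R  [-0.33537 +0.93331 -0.12831]
  R  [-0.39081 -0.01390 +0.92037]
t = (-0.40435, -0.23638, +1.42982) m
tr R = 2.710877; θ = arccos((tr R − 1)/2) = 0.544399 rad = 31.192°
axis k = ((R−Rᵀ)₃₂, (R−Rᵀ)₁₃, (R−Rᵀ)₂₁) / (2 sinθ) = (+0.110447, +0.733929, -0.670186)
rvec = θ·k = (+0.060127, +0.399550, -0.364849)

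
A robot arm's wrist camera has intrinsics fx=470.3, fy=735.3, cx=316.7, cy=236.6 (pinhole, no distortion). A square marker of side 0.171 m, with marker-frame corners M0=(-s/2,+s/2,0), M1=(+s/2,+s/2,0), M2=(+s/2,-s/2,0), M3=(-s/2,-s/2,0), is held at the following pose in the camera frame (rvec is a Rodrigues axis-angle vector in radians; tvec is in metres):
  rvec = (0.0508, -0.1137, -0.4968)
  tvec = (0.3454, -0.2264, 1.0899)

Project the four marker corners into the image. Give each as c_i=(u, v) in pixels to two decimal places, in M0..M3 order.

Intrinsics K: fx=470.3, fy=735.3, cx=316.7, cy=236.6
Marker side s = 0.171 m; corners in marker frame (Z=0):
  M0 = (-0.0855, +0.0855, 0)
  M1 = (+0.0855, +0.0855, 0)
  M2 = (+0.0855, -0.0855, 0)
  M3 = (-0.0855, -0.0855, 0)
rvec = (0.0508, -0.1137, -0.4968), |rvec| = θ = 0.51217 rad = 29.345°
Rodrigues: sinθ=0.49007, 1−cosθ=0.12832; R = I + sinθ·[k]× + (1−cosθ)·[k]×²:
    [+0.87295 +0.47254 -0.12114]
    [-0.47819 +0.87801 -0.02098]
    [+0.09645 +0.07624 +0.99241]
t = (0.3454, -0.2264, 1.0899) m
M0: Pc = R·M0+t = (+0.31117, -0.11045, +1.08817); u = 470.3·(+0.31117)/1.08817 + 316.7 = 451.1833, v = 735.3·(-0.11045)/1.08817 + 236.6 = 161.9699
M1: Pc = R·M1+t = (+0.46044, -0.19222, +1.10466); u = 470.3·(+0.46044)/1.10466 + 316.7 = 512.7272, v = 735.3·(-0.19222)/1.10466 + 236.6 = 108.6552
M2: Pc = R·M2+t = (+0.37963, -0.34235, +1.09163); u = 470.3·(+0.37963)/1.09163 + 316.7 = 480.2560, v = 735.3·(-0.34235)/1.09163 + 236.6 = 5.9963
M3: Pc = R·M3+t = (+0.23036, -0.26058, +1.07514); u = 470.3·(+0.23036)/1.07514 + 316.7 = 417.4677, v = 735.3·(-0.26058)/1.07514 + 236.6 = 58.3827

c0=(451.18, 161.97) c1=(512.73, 108.66) c2=(480.26, 6.00) c3=(417.47, 58.38)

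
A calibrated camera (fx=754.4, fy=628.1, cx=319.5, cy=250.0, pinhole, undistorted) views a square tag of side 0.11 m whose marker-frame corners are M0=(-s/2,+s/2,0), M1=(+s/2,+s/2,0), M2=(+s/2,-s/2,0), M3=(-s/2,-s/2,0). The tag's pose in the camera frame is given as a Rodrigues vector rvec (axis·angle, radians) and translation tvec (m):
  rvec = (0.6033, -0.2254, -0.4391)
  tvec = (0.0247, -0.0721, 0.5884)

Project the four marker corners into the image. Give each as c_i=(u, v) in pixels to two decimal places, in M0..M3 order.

Intrinsics K: fx=754.4, fy=628.1, cx=319.5, cy=250.0
Marker side s = 0.11 m; corners in marker frame (Z=0):
  M0 = (-0.0550, +0.0550, 0)
  M1 = (+0.0550, +0.0550, 0)
  M2 = (+0.0550, -0.0550, 0)
  M3 = (-0.0550, -0.0550, 0)
rvec = (0.6033, -0.2254, -0.4391), |rvec| = θ = 0.77948 rad = 44.661°
Rodrigues: sinθ=0.70291, 1−cosθ=0.28872; R = I + sinθ·[k]× + (1−cosθ)·[k]×²:
    [+0.88424 +0.33135 -0.32914]
    [-0.46058 +0.73542 -0.49701]
    [+0.07738 +0.59107 +0.80290]
t = (0.0247, -0.0721, 0.5884) m
M0: Pc = R·M0+t = (-0.00571, -0.00632, +0.61665); u = 754.4·(-0.00571)/0.61665 + 319.5 = 312.5159, v = 628.1·(-0.00632)/0.61665 + 250.0 = 243.5631
M1: Pc = R·M1+t = (+0.09156, -0.05698, +0.62516); u = 754.4·(+0.09156)/0.62516 + 319.5 = 429.9841, v = 628.1·(-0.05698)/0.62516 + 250.0 = 192.7485
M2: Pc = R·M2+t = (+0.05511, -0.13788, +0.56015); u = 754.4·(+0.05511)/0.56015 + 319.5 = 393.7201, v = 628.1·(-0.13788)/0.56015 + 250.0 = 95.3929
M3: Pc = R·M3+t = (-0.04216, -0.08722, +0.55164); u = 754.4·(-0.04216)/0.55164 + 319.5 = 261.8471, v = 628.1·(-0.08722)/0.55164 + 250.0 = 150.6945

c0=(312.52, 243.56) c1=(429.98, 192.75) c2=(393.72, 95.39) c3=(261.85, 150.69)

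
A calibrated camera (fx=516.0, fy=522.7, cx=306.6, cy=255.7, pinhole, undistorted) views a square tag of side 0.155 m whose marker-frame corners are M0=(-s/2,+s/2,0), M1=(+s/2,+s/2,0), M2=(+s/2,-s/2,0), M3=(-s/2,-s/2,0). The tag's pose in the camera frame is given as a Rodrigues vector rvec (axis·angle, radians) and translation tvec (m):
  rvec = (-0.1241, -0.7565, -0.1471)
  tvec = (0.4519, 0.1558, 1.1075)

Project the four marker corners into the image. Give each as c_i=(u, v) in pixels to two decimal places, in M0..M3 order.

Intrinsics K: fx=516.0, fy=522.7, cx=306.6, cy=255.7
Marker side s = 0.155 m; corners in marker frame (Z=0):
  M0 = (-0.0775, +0.0775, 0)
  M1 = (+0.0775, +0.0775, 0)
  M2 = (+0.0775, -0.0775, 0)
  M3 = (-0.0775, -0.0775, 0)
rvec = (-0.1241, -0.7565, -0.1471), |rvec| = θ = 0.78060 rad = 44.725°
Rodrigues: sinθ=0.70370, 1−cosθ=0.28951; R = I + sinθ·[k]× + (1−cosθ)·[k]×²:
    [+0.71781 +0.17721 -0.67331]
    [-0.08800 +0.98240 +0.16475]
    [+0.69065 -0.05900 +0.72077]
t = (0.4519, 0.1558, 1.1075) m
M0: Pc = R·M0+t = (+0.41000, +0.23876, +1.04940); u = 516.0·(+0.41000)/1.04940 + 306.6 = 508.2025, v = 522.7·(+0.23876)/1.04940 + 255.7 = 374.6230
M1: Pc = R·M1+t = (+0.52126, +0.22512, +1.15645); u = 516.0·(+0.52126)/1.15645 + 306.6 = 539.1840, v = 522.7·(+0.22512)/1.15645 + 255.7 = 357.4491
M2: Pc = R·M2+t = (+0.49380, +0.07284, +1.16560); u = 516.0·(+0.49380)/1.16560 + 306.6 = 525.1992, v = 522.7·(+0.07284)/1.16560 + 255.7 = 288.3659
M3: Pc = R·M3+t = (+0.38254, +0.08648, +1.05855); u = 516.0·(+0.38254)/1.05855 + 306.6 = 493.0710, v = 522.7·(+0.08648)/1.05855 + 255.7 = 298.4050

c0=(508.20, 374.62) c1=(539.18, 357.45) c2=(525.20, 288.37) c3=(493.07, 298.41)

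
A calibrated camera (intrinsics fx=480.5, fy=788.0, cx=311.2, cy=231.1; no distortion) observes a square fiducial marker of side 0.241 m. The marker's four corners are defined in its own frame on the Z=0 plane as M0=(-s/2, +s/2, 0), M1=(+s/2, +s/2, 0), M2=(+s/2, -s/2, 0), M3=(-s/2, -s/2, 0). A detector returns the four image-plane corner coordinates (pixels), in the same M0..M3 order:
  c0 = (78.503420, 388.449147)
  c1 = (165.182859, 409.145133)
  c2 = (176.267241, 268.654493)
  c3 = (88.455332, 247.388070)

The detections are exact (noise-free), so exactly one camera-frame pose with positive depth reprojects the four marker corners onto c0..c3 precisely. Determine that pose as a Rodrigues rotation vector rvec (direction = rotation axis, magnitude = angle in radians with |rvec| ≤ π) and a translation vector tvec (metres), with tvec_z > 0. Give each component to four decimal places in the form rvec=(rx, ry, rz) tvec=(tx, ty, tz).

Intrinsics K: fx=480.5, fy=788.0, cx=311.2, cy=231.1
Marker side s = 0.241 m; corners in marker frame (Z=0):
  M0 = (-0.1205, +0.1205, 0)
  M1 = (+0.1205, +0.1205, 0)
  M2 = (+0.1205, -0.1205, 0)
  M3 = (-0.1205, -0.1205, 0)
Detected image corners:
  c0 = (78.503420, 388.449147) px
  c1 = (165.182859, 409.145133) px
  c2 = (176.267241, 268.654493) px
  c3 = (88.455332, 247.388070) px
Planar DLT: solve 8×8 A·h = b for H (H[2,2]=1):
  H  [+363.09676 -36.66823 +127.11279]
  H  [+89.88571 +602.16079 +328.88577]
  H  [+0.00863 +0.05490 +1.00000]
B = K⁻¹H; ‖b₁‖=0.758371, ‖b₂‖=0.758371; λ = 2/(‖b₁‖+‖b₂‖) = 1.318616, sign → tz>0 ⇒ λ=+1.318616
r₁ = λ·B[:,0] = (+0.98906,+0.14707,+0.01138); r₂ = λ·B[:,1] = (-0.14751,+0.98641,+0.07239)
r₃ = r₁×r₂ = (-0.00058,-0.07328,+0.99731); SVD([r₁ r₂ r₃]) → R = UVᵀ:
  R  [+0.98906 -0.14751 -0.00058]
  R  [+0.14707 +0.98641 -0.07328]
  R  [+0.01138 +0.07239 +0.99731]
t = (-0.50518, +0.16363, +1.31862) m
tr R = 2.972778; θ = arccos((tr R − 1)/2) = 0.165177 rad = 9.464°
axis k = ((R−Rᵀ)₃₂, (R−Rᵀ)₁₃, (R−Rᵀ)₂₁) / (2 sinθ) = (+0.442969, -0.036372, +0.895799)
rvec = θ·k = (+0.073168, -0.006008, +0.147965)

rvec=(0.0732, -0.0060, 0.1480) tvec=(-0.5052, 0.1636, 1.3186)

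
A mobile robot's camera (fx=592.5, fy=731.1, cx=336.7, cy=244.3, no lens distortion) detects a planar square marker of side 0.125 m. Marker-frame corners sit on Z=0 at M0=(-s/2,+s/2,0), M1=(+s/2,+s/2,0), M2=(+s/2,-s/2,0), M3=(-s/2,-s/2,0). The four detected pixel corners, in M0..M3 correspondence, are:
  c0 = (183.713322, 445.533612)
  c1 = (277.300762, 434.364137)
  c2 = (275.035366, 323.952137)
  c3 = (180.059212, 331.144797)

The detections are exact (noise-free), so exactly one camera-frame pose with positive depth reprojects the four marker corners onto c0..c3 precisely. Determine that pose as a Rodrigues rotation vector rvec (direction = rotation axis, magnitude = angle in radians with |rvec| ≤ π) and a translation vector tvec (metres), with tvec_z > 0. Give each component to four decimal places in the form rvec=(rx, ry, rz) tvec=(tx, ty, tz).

Intrinsics K: fx=592.5, fy=731.1, cx=336.7, cy=244.3
Marker side s = 0.125 m; corners in marker frame (Z=0):
  M0 = (-0.0625, +0.0625, 0)
  M1 = (+0.0625, +0.0625, 0)
  M2 = (+0.0625, -0.0625, 0)
  M3 = (-0.0625, -0.0625, 0)
Detected image corners:
  c0 = (183.713322, 445.533612) px
  c1 = (277.300762, 434.364137) px
  c2 = (275.035366, 323.952137) px
  c3 = (180.059212, 331.144797) px
Planar DLT: solve 8×8 A·h = b for H (H[2,2]=1):
  H  [+821.07489 +48.46528 +229.89731]
  H  [+38.46838 +940.61536 +384.04662]
  H  [+0.29192 +0.10867 +1.00000]
B = K⁻¹H; ‖b₁‖=1.255137, ‖b₂‖=1.255137; λ = 2/(‖b₁‖+‖b₂‖) = 0.796726, sign → tz>0 ⇒ λ=+0.796726
r₁ = λ·B[:,0] = (+0.97192,-0.03580,+0.23258); r₂ = λ·B[:,1] = (+0.01597,+0.99612,+0.08658)
r₃ = r₁×r₂ = (-0.23478,-0.08044,+0.96872); SVD([r₁ r₂ r₃]) → R = UVᵀ:
  R  [+0.97192 +0.01597 -0.23478]
  R  [-0.03580 +0.99612 -0.08044]
  R  [+0.23258 +0.08658 +0.96872]
t = (-0.14362, +0.15229, +0.79673) m
tr R = 2.936750; θ = arccos((tr R − 1)/2) = 0.252164 rad = 14.448°
axis k = ((R−Rᵀ)₃₂, (R−Rᵀ)₁₃, (R−Rᵀ)₂₁) / (2 sinθ) = (+0.334703, -0.936596, -0.103740)
rvec = θ·k = (+0.084400, -0.236176, -0.026159)

rvec=(0.0844, -0.2362, -0.0262) tvec=(-0.1436, 0.1523, 0.7967)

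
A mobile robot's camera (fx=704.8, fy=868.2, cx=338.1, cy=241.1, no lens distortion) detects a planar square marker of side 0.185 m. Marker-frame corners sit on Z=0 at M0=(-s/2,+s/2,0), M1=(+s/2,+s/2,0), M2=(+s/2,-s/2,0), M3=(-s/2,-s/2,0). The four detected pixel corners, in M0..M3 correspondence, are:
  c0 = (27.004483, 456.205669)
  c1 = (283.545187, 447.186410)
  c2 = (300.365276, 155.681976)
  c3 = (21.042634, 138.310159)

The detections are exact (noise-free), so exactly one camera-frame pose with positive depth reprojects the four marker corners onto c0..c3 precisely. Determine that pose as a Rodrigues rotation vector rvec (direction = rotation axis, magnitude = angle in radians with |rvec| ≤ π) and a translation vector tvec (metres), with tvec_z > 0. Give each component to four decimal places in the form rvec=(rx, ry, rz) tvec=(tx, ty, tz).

Intrinsics K: fx=704.8, fy=868.2, cx=338.1, cy=241.1
Marker side s = 0.185 m; corners in marker frame (Z=0):
  M0 = (-0.0925, +0.0925, 0)
  M1 = (+0.0925, +0.0925, 0)
  M2 = (+0.0925, -0.0925, 0)
  M3 = (-0.0925, -0.0925, 0)
Detected image corners:
  c0 = (27.004483, 456.205669) px
  c1 = (283.545187, 447.186410) px
  c2 = (300.365276, 155.681976) px
  c3 = (21.042634, 138.310159) px
Planar DLT: solve 8×8 A·h = b for H (H[2,2]=1):
  H  [+1518.56025 +42.11614 +163.59360]
  H  [+157.70403 +1784.36533 +306.04417]
  H  [+0.46175 +0.46897 +1.00000]
B = K⁻¹H; ‖b₁‖=1.988191, ‖b₂‖=1.988191; λ = 2/(‖b₁‖+‖b₂‖) = 0.502970, sign → tz>0 ⇒ λ=+0.502970
r₁ = λ·B[:,0] = (+0.97229,+0.02687,+0.23225); r₂ = λ·B[:,1] = (-0.08310,+0.96822,+0.23588)
r₃ = r₁×r₂ = (-0.21853,-0.24864,+0.94362); SVD([r₁ r₂ r₃]) → R = UVᵀ:
  R  [+0.97229 -0.08310 -0.21853]
  R  [+0.02687 +0.96822 -0.24864]
  R  [+0.23225 +0.23588 +0.94362]
t = (-0.12453, +0.03762, +0.50297) m
tr R = 2.884131; θ = arccos((tr R − 1)/2) = 0.342061 rad = 19.599°
axis k = ((R−Rᵀ)₃₂, (R−Rᵀ)₁₃, (R−Rᵀ)₂₁) / (2 sinθ) = (+0.722238, -0.671941, +0.163916)
rvec = θ·k = (+0.247049, -0.229845, +0.056069)

rvec=(0.2470, -0.2298, 0.0561) tvec=(-0.1245, 0.0376, 0.5030)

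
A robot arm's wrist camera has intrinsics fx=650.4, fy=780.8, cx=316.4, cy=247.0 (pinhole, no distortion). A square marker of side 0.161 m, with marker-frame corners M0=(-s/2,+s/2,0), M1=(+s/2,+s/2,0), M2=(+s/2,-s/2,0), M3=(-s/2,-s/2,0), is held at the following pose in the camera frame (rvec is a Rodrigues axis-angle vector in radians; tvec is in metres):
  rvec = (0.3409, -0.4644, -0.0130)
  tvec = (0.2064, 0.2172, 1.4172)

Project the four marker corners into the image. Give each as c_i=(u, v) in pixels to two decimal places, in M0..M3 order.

c0=(376.05, 413.52) c1=(436.60, 398.01) c2=(445.76, 320.40) c3=(383.35, 332.49)

Intrinsics K: fx=650.4, fy=780.8, cx=316.4, cy=247.0
Marker side s = 0.161 m; corners in marker frame (Z=0):
  M0 = (-0.0805, +0.0805, 0)
  M1 = (+0.0805, +0.0805, 0)
  M2 = (+0.0805, -0.0805, 0)
  M3 = (-0.0805, -0.0805, 0)
rvec = (0.3409, -0.4644, -0.0130), |rvec| = θ = 0.57624 rad = 33.016°
Rodrigues: sinθ=0.54487, 1−cosθ=0.16148; R = I + sinθ·[k]× + (1−cosθ)·[k]×²:
    [+0.89504 -0.06470 -0.44128]
    [-0.08928 +0.94340 -0.31941]
    [+0.43697 +0.32528 +0.83860]
t = (0.2064, 0.2172, 1.4172) m
M0: Pc = R·M0+t = (+0.12914, +0.30033, +1.40821); u = 650.4·(+0.12914)/1.40821 + 316.4 = 376.0457, v = 780.8·(+0.30033)/1.40821 + 247.0 = 413.5225
M1: Pc = R·M1+t = (+0.27324, +0.28596, +1.47856); u = 650.4·(+0.27324)/1.47856 + 316.4 = 436.5957, v = 780.8·(+0.28596)/1.47856 + 247.0 = 398.0082
M2: Pc = R·M2+t = (+0.28366, +0.13407, +1.42619); u = 650.4·(+0.28366)/1.42619 + 316.4 = 445.7596, v = 780.8·(+0.13407)/1.42619 + 247.0 = 320.3990
M3: Pc = R·M3+t = (+0.13956, +0.14844, +1.35584); u = 650.4·(+0.13956)/1.35584 + 316.4 = 383.3463, v = 780.8·(+0.14844)/1.35584 + 247.0 = 332.4856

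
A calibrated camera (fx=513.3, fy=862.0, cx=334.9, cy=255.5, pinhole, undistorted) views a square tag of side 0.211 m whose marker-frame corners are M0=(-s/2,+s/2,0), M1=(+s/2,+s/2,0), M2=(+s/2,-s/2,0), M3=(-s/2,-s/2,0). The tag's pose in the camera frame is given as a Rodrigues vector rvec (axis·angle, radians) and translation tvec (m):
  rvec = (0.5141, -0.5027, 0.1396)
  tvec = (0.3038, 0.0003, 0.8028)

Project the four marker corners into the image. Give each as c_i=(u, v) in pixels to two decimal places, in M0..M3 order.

Intrinsics K: fx=513.3, fy=862.0, cx=334.9, cy=255.5
Marker side s = 0.211 m; corners in marker frame (Z=0):
  M0 = (-0.1055, +0.1055, 0)
  M1 = (+0.1055, +0.1055, 0)
  M2 = (+0.1055, -0.1055, 0)
  M3 = (-0.1055, -0.1055, 0)
rvec = (0.5141, -0.5027, 0.1396), |rvec| = θ = 0.73246 rad = 41.967°
Rodrigues: sinθ=0.66870, 1−cosθ=0.25647; R = I + sinθ·[k]× + (1−cosθ)·[k]×²:
    [+0.86988 -0.25099 -0.42463]
    [+0.00390 +0.86434 -0.50290]
    [+0.49325 +0.43580 +0.75285]
t = (0.3038, 0.0003, 0.8028) m
M0: Pc = R·M0+t = (+0.18555, +0.09108, +0.79674); u = 513.3·(+0.18555)/0.79674 + 334.9 = 454.4395, v = 862.0·(+0.09108)/0.79674 + 255.5 = 354.0358
M1: Pc = R·M1+t = (+0.36909, +0.09190, +0.90081); u = 513.3·(+0.36909)/0.90081 + 334.9 = 545.2154, v = 862.0·(+0.09190)/0.90081 + 255.5 = 343.4397
M2: Pc = R·M2+t = (+0.42205, -0.09048, +0.80886); u = 513.3·(+0.42205)/0.80886 + 334.9 = 602.7326, v = 862.0·(-0.09048)/0.80886 + 255.5 = 159.0803
M3: Pc = R·M3+t = (+0.23851, -0.09130, +0.70479); u = 513.3·(+0.23851)/0.70479 + 334.9 = 508.6067, v = 862.0·(-0.09130)/0.70479 + 255.5 = 143.8345

c0=(454.44, 354.04) c1=(545.22, 343.44) c2=(602.73, 159.08) c3=(508.61, 143.83)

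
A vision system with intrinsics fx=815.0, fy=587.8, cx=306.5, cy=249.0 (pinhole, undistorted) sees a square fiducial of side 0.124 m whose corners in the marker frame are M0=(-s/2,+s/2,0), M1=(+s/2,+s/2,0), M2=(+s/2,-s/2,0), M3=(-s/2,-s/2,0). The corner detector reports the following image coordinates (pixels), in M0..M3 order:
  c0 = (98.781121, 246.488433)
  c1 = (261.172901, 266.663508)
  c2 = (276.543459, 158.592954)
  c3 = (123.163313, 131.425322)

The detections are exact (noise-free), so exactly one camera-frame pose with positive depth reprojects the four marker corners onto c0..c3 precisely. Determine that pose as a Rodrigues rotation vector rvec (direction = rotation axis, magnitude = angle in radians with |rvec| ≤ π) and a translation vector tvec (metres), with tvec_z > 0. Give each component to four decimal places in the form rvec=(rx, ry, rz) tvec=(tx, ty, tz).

rvec=(-0.2216, -0.3930, 0.1343) tvec=(-0.0863, -0.0518, 0.6197)

Intrinsics K: fx=815.0, fy=587.8, cx=306.5, cy=249.0
Marker side s = 0.124 m; corners in marker frame (Z=0):
  M0 = (-0.0620, +0.0620, 0)
  M1 = (+0.0620, +0.0620, 0)
  M2 = (+0.0620, -0.0620, 0)
  M3 = (-0.0620, -0.0620, 0)
Detected image corners:
  c0 = (98.781121, 246.488433) px
  c1 = (261.172901, 266.663508) px
  c2 = (276.543459, 158.592954) px
  c3 = (123.163313, 131.425322) px
Planar DLT: solve 8×8 A·h = b for H (H[2,2]=1):
  H  [+1383.96405 -232.34293 +193.02837]
  H  [+309.52356 +821.13020 +199.88741]
  H  [+0.58742 -0.38635 +1.00000]
B = K⁻¹H; ‖b₁‖=1.613793, ‖b₂‖=1.613793; λ = 2/(‖b₁‖+‖b₂‖) = 0.619658, sign → tz>0 ⇒ λ=+0.619658
r₁ = λ·B[:,0] = (+0.91536,+0.17210,+0.36400); r₂ = λ·B[:,1] = (-0.08662,+0.96705,-0.23940)
r₃ = r₁×r₂ = (-0.39321,+0.18761,+0.90011); SVD([r₁ r₂ r₃]) → R = UVᵀ:
  R  [+0.91536 -0.08662 -0.39321]
  R  [+0.17210 +0.96705 +0.18761]
  R  [+0.36400 -0.23940 +0.90011]
t = (-0.08627, -0.05177, +0.61966) m
tr R = 2.782514; θ = arccos((tr R − 1)/2) = 0.470687 rad = 26.968°
axis k = ((R−Rᵀ)₃₂, (R−Rᵀ)₁₃, (R−Rᵀ)₂₁) / (2 sinθ) = (-0.470797, -0.834854, +0.285254)
rvec = θ·k = (-0.221598, -0.392955, +0.134265)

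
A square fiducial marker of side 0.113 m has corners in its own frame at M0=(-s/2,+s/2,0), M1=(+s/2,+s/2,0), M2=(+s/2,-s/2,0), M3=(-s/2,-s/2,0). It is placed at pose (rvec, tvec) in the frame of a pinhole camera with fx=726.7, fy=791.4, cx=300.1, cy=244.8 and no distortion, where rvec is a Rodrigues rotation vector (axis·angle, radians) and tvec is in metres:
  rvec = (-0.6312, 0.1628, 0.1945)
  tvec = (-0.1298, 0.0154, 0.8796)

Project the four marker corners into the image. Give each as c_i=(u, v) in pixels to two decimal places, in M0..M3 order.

Intrinsics K: fx=726.7, fy=791.4, cx=300.1, cy=244.8
Marker side s = 0.113 m; corners in marker frame (Z=0):
  M0 = (-0.0565, +0.0565, 0)
  M1 = (+0.0565, +0.0565, 0)
  M2 = (+0.0565, -0.0565, 0)
  M3 = (-0.0565, -0.0565, 0)
rvec = (-0.6312, 0.1628, 0.1945), |rvec| = θ = 0.68026 rad = 38.976°
Rodrigues: sinθ=0.62899, 1−cosθ=0.22259; R = I + sinθ·[k]× + (1−cosθ)·[k]×²:
    [+0.96905 -0.22927 +0.09148]
    [+0.13041 +0.79016 +0.59886]
    [-0.20958 -0.56840 +0.79561]
t = (-0.1298, 0.0154, 0.8796) m
M0: Pc = R·M0+t = (-0.19751, +0.05268, +0.85933); u = 726.7·(-0.19751)/0.85933 + 300.1 = 133.0772, v = 791.4·(+0.05268)/0.85933 + 244.8 = 293.3119
M1: Pc = R·M1+t = (-0.08800, +0.06741, +0.83564); u = 726.7·(-0.08800)/0.83564 + 300.1 = 223.5707, v = 791.4·(+0.06741)/0.83564 + 244.8 = 308.6433
M2: Pc = R·M2+t = (-0.06209, -0.02188, +0.89987); u = 726.7·(-0.06209)/0.89987 + 300.1 = 249.9550, v = 791.4·(-0.02188)/0.89987 + 244.8 = 225.5613
M3: Pc = R·M3+t = (-0.17160, -0.03661, +0.92356); u = 726.7·(-0.17160)/0.92356 + 300.1 = 165.0784, v = 791.4·(-0.03661)/0.92356 + 244.8 = 213.4266

c0=(133.08, 293.31) c1=(223.57, 308.64) c2=(249.95, 225.56) c3=(165.08, 213.43)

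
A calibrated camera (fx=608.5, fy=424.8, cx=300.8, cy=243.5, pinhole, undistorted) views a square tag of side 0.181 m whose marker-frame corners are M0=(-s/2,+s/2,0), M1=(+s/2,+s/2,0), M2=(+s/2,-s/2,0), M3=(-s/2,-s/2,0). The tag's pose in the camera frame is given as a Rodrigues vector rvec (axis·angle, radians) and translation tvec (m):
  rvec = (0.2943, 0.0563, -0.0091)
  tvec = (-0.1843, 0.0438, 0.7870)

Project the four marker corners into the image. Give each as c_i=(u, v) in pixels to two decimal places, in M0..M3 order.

c0=(97.73, 311.23) c1=(231.23, 312.02) c2=(223.90, 219.40) c3=(81.36, 219.80)

Intrinsics K: fx=608.5, fy=424.8, cx=300.8, cy=243.5
Marker side s = 0.181 m; corners in marker frame (Z=0):
  M0 = (-0.0905, +0.0905, 0)
  M1 = (+0.0905, +0.0905, 0)
  M2 = (+0.0905, -0.0905, 0)
  M3 = (-0.0905, -0.0905, 0)
rvec = (0.2943, 0.0563, -0.0091), |rvec| = θ = 0.29977 rad = 17.176°
Rodrigues: sinθ=0.29531, 1−cosθ=0.04460; R = I + sinθ·[k]× + (1−cosθ)·[k]×²:
    [+0.99839 +0.01719 +0.05413]
    [-0.00074 +0.95698 -0.29017]
    [-0.05679 +0.28966 +0.95544]
t = (-0.1843, 0.0438, 0.7870) m
M0: Pc = R·M0+t = (-0.27310, +0.13047, +0.81835); u = 608.5·(-0.27310)/0.81835 + 300.8 = 97.7332, v = 424.8·(+0.13047)/0.81835 + 243.5 = 311.2276
M1: Pc = R·M1+t = (-0.09239, +0.13034, +0.80807); u = 608.5·(-0.09239)/0.80807 + 300.8 = 231.2276, v = 424.8·(+0.13034)/0.80807 + 243.5 = 312.0185
M2: Pc = R·M2+t = (-0.09550, -0.04287, +0.75565); u = 608.5·(-0.09550)/0.75565 + 300.8 = 223.8954, v = 424.8·(-0.04287)/0.75565 + 243.5 = 219.3979
M3: Pc = R·M3+t = (-0.27621, -0.04274, +0.76593); u = 608.5·(-0.27621)/0.76593 + 300.8 = 81.3617, v = 424.8·(-0.04274)/0.76593 + 243.5 = 219.7958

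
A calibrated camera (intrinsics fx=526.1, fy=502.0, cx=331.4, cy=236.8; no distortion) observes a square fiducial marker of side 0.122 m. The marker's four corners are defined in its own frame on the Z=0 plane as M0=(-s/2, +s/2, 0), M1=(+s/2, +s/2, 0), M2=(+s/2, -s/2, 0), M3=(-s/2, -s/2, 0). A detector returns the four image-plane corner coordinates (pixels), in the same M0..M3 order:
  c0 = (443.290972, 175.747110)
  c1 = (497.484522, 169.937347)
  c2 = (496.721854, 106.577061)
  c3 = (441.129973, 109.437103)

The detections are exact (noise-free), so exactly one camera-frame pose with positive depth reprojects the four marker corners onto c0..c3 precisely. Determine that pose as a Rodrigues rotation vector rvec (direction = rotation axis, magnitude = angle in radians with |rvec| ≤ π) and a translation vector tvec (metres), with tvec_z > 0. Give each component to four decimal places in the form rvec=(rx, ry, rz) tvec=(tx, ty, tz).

rvec=(0.1752, -0.3929, -0.1091) tvec=(0.2535, -0.1836, 0.9599)

Intrinsics K: fx=526.1, fy=502.0, cx=331.4, cy=236.8
Marker side s = 0.122 m; corners in marker frame (Z=0):
  M0 = (-0.0610, +0.0610, 0)
  M1 = (+0.0610, +0.0610, 0)
  M2 = (+0.0610, -0.0610, 0)
  M3 = (-0.0610, -0.0610, 0)
Detected image corners:
  c0 = (443.290972, 175.747110) px
  c1 = (497.484522, 169.937347) px
  c2 = (496.721854, 106.577061) px
  c3 = (441.129973, 109.437103) px
Planar DLT: solve 8×8 A·h = b for H (H[2,2]=1):
  H  [+631.24702 +105.08252 +470.31225]
  H  [+18.55203 +559.02765 +140.76616]
  H  [+0.38619 +0.19852 +1.00000]
B = K⁻¹H; ‖b₁‖=1.041778, ‖b₂‖=1.041778; λ = 2/(‖b₁‖+‖b₂‖) = 0.959898, sign → tz>0 ⇒ λ=+0.959898
r₁ = λ·B[:,0] = (+0.91823,-0.13939,+0.37070); r₂ = λ·B[:,1] = (+0.07169,+0.97905,+0.19056)
r₃ = r₁×r₂ = (-0.38950,-0.14840,+0.90899); SVD([r₁ r₂ r₃]) → R = UVᵀ:
  R  [+0.91823 +0.07169 -0.38950]
  R  [-0.13939 +0.97905 -0.14840]
  R  [+0.37070 +0.19056 +0.90899]
t = (+0.25345, -0.18363, +0.95990) m
tr R = 2.806280; θ = arccos((tr R − 1)/2) = 0.443769 rad = 25.426°
axis k = ((R−Rᵀ)₃₂, (R−Rᵀ)₁₃, (R−Rᵀ)₂₁) / (2 sinθ) = (+0.394735, -0.885300, -0.245820)
rvec = θ·k = (+0.175171, -0.392869, -0.109087)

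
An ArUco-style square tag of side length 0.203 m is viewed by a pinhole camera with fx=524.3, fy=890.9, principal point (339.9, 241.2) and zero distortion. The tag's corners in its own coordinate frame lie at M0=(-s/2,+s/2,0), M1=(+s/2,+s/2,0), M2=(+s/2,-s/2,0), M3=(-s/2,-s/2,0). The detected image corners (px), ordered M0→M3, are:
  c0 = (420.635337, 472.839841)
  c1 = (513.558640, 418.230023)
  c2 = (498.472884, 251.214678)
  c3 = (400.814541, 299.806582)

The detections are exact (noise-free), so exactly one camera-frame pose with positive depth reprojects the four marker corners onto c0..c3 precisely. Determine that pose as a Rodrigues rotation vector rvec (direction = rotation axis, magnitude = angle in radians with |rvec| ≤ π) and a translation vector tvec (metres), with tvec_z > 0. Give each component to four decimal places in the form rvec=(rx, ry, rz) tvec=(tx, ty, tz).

Intrinsics K: fx=524.3, fy=890.9, cx=339.9, cy=241.2
Marker side s = 0.203 m; corners in marker frame (Z=0):
  M0 = (-0.1015, +0.1015, 0)
  M1 = (+0.1015, +0.1015, 0)
  M2 = (+0.1015, -0.1015, 0)
  M3 = (-0.1015, -0.1015, 0)
Detected image corners:
  c0 = (420.635337, 472.839841) px
  c1 = (513.558640, 418.230023) px
  c2 = (498.472884, 251.214678) px
  c3 = (400.814541, 299.806582) px
Planar DLT: solve 8×8 A·h = b for H (H[2,2]=1):
  H  [+577.14423 +178.12237 +459.68808]
  H  [-169.57297 +909.89853 +361.64580]
  H  [+0.23555 +0.20164 +1.00000]
B = K⁻¹H; ‖b₁‖=1.009415, ‖b₂‖=1.009415; λ = 2/(‖b₁‖+‖b₂‖) = 0.990672, sign → tz>0 ⇒ λ=+0.990672
r₁ = λ·B[:,0] = (+0.93924,-0.25174,+0.23335); r₂ = λ·B[:,1] = (+0.20706,+0.95772,+0.19976)
r₃ = r₁×r₂ = (-0.27377,-0.13930,+0.95165); SVD([r₁ r₂ r₃]) → R = UVᵀ:
  R  [+0.93924 +0.20706 -0.27377]
  R  [-0.25174 +0.95772 -0.13930]
  R  [+0.23335 +0.19976 +0.95165]
t = (+0.22634, +0.13393, +0.99067) m
tr R = 2.848610; θ = arccos((tr R − 1)/2) = 0.391586 rad = 22.436°
axis k = ((R−Rᵀ)₃₂, (R−Rᵀ)₁₃, (R−Rᵀ)₂₁) / (2 sinθ) = (+0.444192, -0.664382, -0.601074)
rvec = θ·k = (+0.173939, -0.260163, -0.235372)

rvec=(0.1739, -0.2602, -0.2354) tvec=(0.2263, 0.1339, 0.9907)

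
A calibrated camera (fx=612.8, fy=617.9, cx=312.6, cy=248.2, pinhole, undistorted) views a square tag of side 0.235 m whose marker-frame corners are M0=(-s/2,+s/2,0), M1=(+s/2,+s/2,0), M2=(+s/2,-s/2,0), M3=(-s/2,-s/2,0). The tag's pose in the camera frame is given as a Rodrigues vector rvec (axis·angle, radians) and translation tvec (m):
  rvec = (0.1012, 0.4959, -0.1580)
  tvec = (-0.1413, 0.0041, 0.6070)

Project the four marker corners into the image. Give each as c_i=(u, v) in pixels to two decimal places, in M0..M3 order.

c0=(109.05, 372.09) c1=(291.98, 364.33) c2=(245.05, 104.76) c3=(66.38, 157.35)

Intrinsics K: fx=612.8, fy=617.9, cx=312.6, cy=248.2
Marker side s = 0.235 m; corners in marker frame (Z=0):
  M0 = (-0.1175, +0.1175, 0)
  M1 = (+0.1175, +0.1175, 0)
  M2 = (+0.1175, -0.1175, 0)
  M3 = (-0.1175, -0.1175, 0)
rvec = (0.1012, 0.4959, -0.1580), |rvec| = θ = 0.53021 rad = 30.379°
Rodrigues: sinθ=0.50571, 1−cosθ=0.13730; R = I + sinθ·[k]× + (1−cosθ)·[k]×²:
    [+0.86770 +0.17521 +0.46518]
    [-0.12619 +0.98281 -0.13479]
    [-0.48080 +0.05826 +0.87489]
t = (-0.1413, 0.0041, 0.6070) m
M0: Pc = R·M0+t = (-0.22267, +0.13441, +0.67034); u = 612.8·(-0.22267)/0.67034 + 312.6 = 109.0450, v = 617.9·(+0.13441)/0.67034 + 248.2 = 372.0927
M1: Pc = R·M1+t = (-0.01876, +0.10475, +0.55735); u = 612.8·(-0.01876)/0.55735 + 312.6 = 291.9762, v = 617.9·(+0.10475)/0.55735 + 248.2 = 364.3322
M2: Pc = R·M2+t = (-0.05993, -0.12621, +0.54366); u = 612.8·(-0.05993)/0.54366 + 312.6 = 245.0461, v = 617.9·(-0.12621)/0.54366 + 248.2 = 104.7589
M3: Pc = R·M3+t = (-0.26384, -0.09655, +0.65665); u = 612.8·(-0.26384)/0.65665 + 312.6 = 66.3761, v = 617.9·(-0.09655)/0.65665 + 248.2 = 157.3452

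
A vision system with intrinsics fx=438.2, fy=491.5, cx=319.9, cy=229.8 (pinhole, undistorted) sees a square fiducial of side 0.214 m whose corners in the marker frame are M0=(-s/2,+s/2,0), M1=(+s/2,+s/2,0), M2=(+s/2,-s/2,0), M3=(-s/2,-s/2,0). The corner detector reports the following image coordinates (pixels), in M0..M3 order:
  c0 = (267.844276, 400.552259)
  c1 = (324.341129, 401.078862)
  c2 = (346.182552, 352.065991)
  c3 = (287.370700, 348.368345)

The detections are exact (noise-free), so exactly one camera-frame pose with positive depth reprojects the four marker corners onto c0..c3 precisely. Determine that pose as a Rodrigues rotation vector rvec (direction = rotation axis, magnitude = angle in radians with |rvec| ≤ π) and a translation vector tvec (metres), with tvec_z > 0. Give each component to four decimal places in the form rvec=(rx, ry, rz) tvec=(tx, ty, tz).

rvec=(0.5159, -0.3792, 0.2671) tvec=(-0.0436, 0.4413, 1.4802)

Intrinsics K: fx=438.2, fy=491.5, cx=319.9, cy=229.8
Marker side s = 0.214 m; corners in marker frame (Z=0):
  M0 = (-0.1070, +0.1070, 0)
  M1 = (+0.1070, +0.1070, 0)
  M2 = (+0.1070, -0.1070, 0)
  M3 = (-0.1070, -0.1070, 0)
Detected image corners:
  c0 = (267.844276, 400.552259) px
  c1 = (324.341129, 401.078862) px
  c2 = (346.182552, 352.065991) px
  c3 = (287.370700, 348.368345) px
Planar DLT: solve 8×8 A·h = b for H (H[2,2]=1):
  H  [+355.29792 -8.44791 +306.98173]
  H  [+115.09238 +344.50845 +376.32873]
  H  [+0.28082 +0.28838 +1.00000]
B = K⁻¹H; ‖b₁‖=0.675605, ‖b₂‖=0.675605; λ = 2/(‖b₁‖+‖b₂‖) = 1.480154, sign → tz>0 ⇒ λ=+1.480154
r₁ = λ·B[:,0] = (+0.89669,+0.15226,+0.41565); r₂ = λ·B[:,1] = (-0.34014,+0.83792,+0.42684)
r₃ = r₁×r₂ = (-0.28329,-0.52412,+0.80314); SVD([r₁ r₂ r₃]) → R = UVᵀ:
  R  [+0.89669 -0.34014 -0.28329]
  R  [+0.15226 +0.83792 -0.52412]
  R  [+0.41565 +0.42684 +0.80314]
t = (-0.04364, +0.44127, +1.48015) m
tr R = 2.537751; θ = arccos((tr R − 1)/2) = 0.693715 rad = 39.747°
axis k = ((R−Rᵀ)₃₂, (R−Rᵀ)₁₃, (R−Rᵀ)₂₁) / (2 sinθ) = (+0.743641, -0.546563, +0.385055)
rvec = θ·k = (+0.515875, -0.379159, +0.267119)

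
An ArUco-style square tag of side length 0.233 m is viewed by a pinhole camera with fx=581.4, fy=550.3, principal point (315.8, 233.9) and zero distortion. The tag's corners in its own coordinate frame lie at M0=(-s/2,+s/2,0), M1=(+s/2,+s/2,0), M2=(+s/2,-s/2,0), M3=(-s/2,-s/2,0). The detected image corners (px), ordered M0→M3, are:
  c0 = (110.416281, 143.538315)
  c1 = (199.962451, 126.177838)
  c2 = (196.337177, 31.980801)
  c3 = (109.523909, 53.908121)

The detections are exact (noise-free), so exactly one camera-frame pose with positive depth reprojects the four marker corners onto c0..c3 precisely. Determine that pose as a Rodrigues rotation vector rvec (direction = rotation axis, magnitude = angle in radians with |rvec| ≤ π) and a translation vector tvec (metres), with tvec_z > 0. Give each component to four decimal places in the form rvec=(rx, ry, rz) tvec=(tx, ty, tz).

rvec=(-0.1545, 0.3304, -0.0953) tvec=(-0.3678, -0.3467, 1.3120)

Intrinsics K: fx=581.4, fy=550.3, cx=315.8, cy=233.9
Marker side s = 0.233 m; corners in marker frame (Z=0):
  M0 = (-0.1165, +0.1165, 0)
  M1 = (+0.1165, +0.1165, 0)
  M2 = (+0.1165, -0.1165, 0)
  M3 = (-0.1165, -0.1165, 0)
Detected image corners:
  c0 = (110.416281, 143.538315) px
  c1 = (199.962451, 126.177838) px
  c2 = (196.337177, 31.980801) px
  c3 = (109.523909, 53.908121) px
Planar DLT: solve 8×8 A·h = b for H (H[2,2]=1):
  H  [+341.33753 -10.01337 +152.80867]
  H  [-105.82153 +382.92682 +88.49711]
  H  [-0.24036 -0.12686 +1.00000]
B = K⁻¹H; ‖b₁‖=0.762181, ‖b₂‖=0.762181; λ = 2/(‖b₁‖+‖b₂‖) = 1.312024, sign → tz>0 ⇒ λ=+1.312024
r₁ = λ·B[:,0] = (+0.94158,-0.11826,-0.31536); r₂ = λ·B[:,1] = (+0.06781,+0.98372,-0.16644)
r₃ = r₁×r₂ = (+0.32990,+0.13533,+0.93426); SVD([r₁ r₂ r₃]) → R = UVᵀ:
  R  [+0.94158 +0.06781 +0.32990]
  R  [-0.11826 +0.98372 +0.13533]
  R  [-0.31536 -0.16644 +0.93426]
t = (-0.36782, -0.34667, +1.31202) m
tr R = 2.859557; θ = arccos((tr R − 1)/2) = 0.376986 rad = 21.600°
axis k = ((R−Rᵀ)₃₂, (R−Rᵀ)₁₃, (R−Rᵀ)₂₁) / (2 sinθ) = (-0.409884, +0.876426, -0.252730)
rvec = θ·k = (-0.154520, +0.330400, -0.095275)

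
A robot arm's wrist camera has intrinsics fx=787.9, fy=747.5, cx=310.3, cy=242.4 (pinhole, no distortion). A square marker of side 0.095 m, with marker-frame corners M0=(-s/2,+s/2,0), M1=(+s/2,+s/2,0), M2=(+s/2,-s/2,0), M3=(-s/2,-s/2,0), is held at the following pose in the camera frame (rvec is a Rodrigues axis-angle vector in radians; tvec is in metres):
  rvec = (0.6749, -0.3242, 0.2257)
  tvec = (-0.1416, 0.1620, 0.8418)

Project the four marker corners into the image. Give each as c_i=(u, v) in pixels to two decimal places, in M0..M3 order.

Intrinsics K: fx=787.9, fy=747.5, cx=310.3, cy=242.4
Marker side s = 0.095 m; corners in marker frame (Z=0):
  M0 = (-0.0475, +0.0475, 0)
  M1 = (+0.0475, +0.0475, 0)
  M2 = (+0.0475, -0.0475, 0)
  M3 = (-0.0475, -0.0475, 0)
rvec = (0.6749, -0.3242, 0.2257), |rvec| = θ = 0.78201 rad = 44.806°
Rodrigues: sinθ=0.70471, 1−cosθ=0.29050; R = I + sinθ·[k]× + (1−cosθ)·[k]×²:
    [+0.92587 -0.30733 -0.21979]
    [+0.09945 +0.75943 -0.64294]
    [+0.36451 +0.57343 +0.73370]
t = (-0.1416, 0.1620, 0.8418) m
M0: Pc = R·M0+t = (-0.20018, +0.19335, +0.85172); u = 787.9·(-0.20018)/0.85172 + 310.3 = 125.1231, v = 747.5·(+0.19335)/0.85172 + 242.4 = 412.0893
M1: Pc = R·M1+t = (-0.11222, +0.20280, +0.88635); u = 787.9·(-0.11222)/0.88635 + 310.3 = 210.5457, v = 747.5·(+0.20280)/0.88635 + 242.4 = 413.4275
M2: Pc = R·M2+t = (-0.08302, +0.13065, +0.83188); u = 787.9·(-0.08302)/0.83188 + 310.3 = 231.6660, v = 747.5·(+0.13065)/0.83188 + 242.4 = 359.7992
M3: Pc = R·M3+t = (-0.17098, +0.12120, +0.79725); u = 787.9·(-0.17098)/0.79725 + 310.3 = 141.3239, v = 747.5·(+0.12120)/0.79725 + 242.4 = 356.0402

c0=(125.12, 412.09) c1=(210.55, 413.43) c2=(231.67, 359.80) c3=(141.32, 356.04)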